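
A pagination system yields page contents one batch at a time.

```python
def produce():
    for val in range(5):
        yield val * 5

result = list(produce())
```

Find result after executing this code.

Step 1: For each val in range(5), yield val * 5:
  val=0: yield 0 * 5 = 0
  val=1: yield 1 * 5 = 5
  val=2: yield 2 * 5 = 10
  val=3: yield 3 * 5 = 15
  val=4: yield 4 * 5 = 20
Therefore result = [0, 5, 10, 15, 20].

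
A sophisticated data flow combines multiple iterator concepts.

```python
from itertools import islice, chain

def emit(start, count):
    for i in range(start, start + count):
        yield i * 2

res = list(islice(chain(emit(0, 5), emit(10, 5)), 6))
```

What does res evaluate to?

Step 1: emit(0, 5) yields [0, 2, 4, 6, 8].
Step 2: emit(10, 5) yields [20, 22, 24, 26, 28].
Step 3: chain concatenates: [0, 2, 4, 6, 8, 20, 22, 24, 26, 28].
Step 4: islice takes first 6: [0, 2, 4, 6, 8, 20].
Therefore res = [0, 2, 4, 6, 8, 20].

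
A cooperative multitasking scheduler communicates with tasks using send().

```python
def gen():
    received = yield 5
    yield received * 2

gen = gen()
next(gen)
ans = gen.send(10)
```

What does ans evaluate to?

Step 1: next(gen) advances to first yield, producing 5.
Step 2: send(10) resumes, received = 10.
Step 3: yield received * 2 = 10 * 2 = 20.
Therefore ans = 20.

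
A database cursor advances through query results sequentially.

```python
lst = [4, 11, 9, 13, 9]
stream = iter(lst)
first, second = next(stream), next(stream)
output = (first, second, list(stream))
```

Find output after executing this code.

Step 1: Create iterator over [4, 11, 9, 13, 9].
Step 2: first = 4, second = 11.
Step 3: Remaining elements: [9, 13, 9].
Therefore output = (4, 11, [9, 13, 9]).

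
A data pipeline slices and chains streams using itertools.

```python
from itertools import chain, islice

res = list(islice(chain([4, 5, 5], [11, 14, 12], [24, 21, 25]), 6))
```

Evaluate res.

Step 1: chain([4, 5, 5], [11, 14, 12], [24, 21, 25]) = [4, 5, 5, 11, 14, 12, 24, 21, 25].
Step 2: islice takes first 6 elements: [4, 5, 5, 11, 14, 12].
Therefore res = [4, 5, 5, 11, 14, 12].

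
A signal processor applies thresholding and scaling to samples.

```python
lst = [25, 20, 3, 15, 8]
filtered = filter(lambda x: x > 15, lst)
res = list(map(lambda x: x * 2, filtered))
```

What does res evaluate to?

Step 1: Filter lst for elements > 15:
  25: kept
  20: kept
  3: removed
  15: removed
  8: removed
Step 2: Map x * 2 on filtered [25, 20]:
  25 -> 50
  20 -> 40
Therefore res = [50, 40].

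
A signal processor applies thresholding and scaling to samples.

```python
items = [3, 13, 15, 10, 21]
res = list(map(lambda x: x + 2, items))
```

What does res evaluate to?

Step 1: Apply lambda x: x + 2 to each element:
  3 -> 5
  13 -> 15
  15 -> 17
  10 -> 12
  21 -> 23
Therefore res = [5, 15, 17, 12, 23].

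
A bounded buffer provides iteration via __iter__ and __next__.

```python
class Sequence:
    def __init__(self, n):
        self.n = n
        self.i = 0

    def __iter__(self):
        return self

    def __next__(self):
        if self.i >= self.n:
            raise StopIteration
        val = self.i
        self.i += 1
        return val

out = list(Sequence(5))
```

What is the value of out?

Step 1: Sequence(5) creates an iterator counting 0 to 4.
Step 2: list() consumes all values: [0, 1, 2, 3, 4].
Therefore out = [0, 1, 2, 3, 4].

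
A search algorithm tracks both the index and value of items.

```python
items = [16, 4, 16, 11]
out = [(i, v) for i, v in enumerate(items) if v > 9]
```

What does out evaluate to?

Step 1: Filter enumerate([16, 4, 16, 11]) keeping v > 9:
  (0, 16): 16 > 9, included
  (1, 4): 4 <= 9, excluded
  (2, 16): 16 > 9, included
  (3, 11): 11 > 9, included
Therefore out = [(0, 16), (2, 16), (3, 11)].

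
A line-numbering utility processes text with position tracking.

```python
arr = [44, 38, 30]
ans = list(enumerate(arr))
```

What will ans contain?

Step 1: enumerate pairs each element with its index:
  (0, 44)
  (1, 38)
  (2, 30)
Therefore ans = [(0, 44), (1, 38), (2, 30)].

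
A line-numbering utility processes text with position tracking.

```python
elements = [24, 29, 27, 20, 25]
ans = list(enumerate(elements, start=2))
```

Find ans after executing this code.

Step 1: enumerate with start=2:
  (2, 24)
  (3, 29)
  (4, 27)
  (5, 20)
  (6, 25)
Therefore ans = [(2, 24), (3, 29), (4, 27), (5, 20), (6, 25)].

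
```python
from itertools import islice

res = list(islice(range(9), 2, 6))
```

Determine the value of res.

Step 1: islice(range(9), 2, 6) takes elements at indices [2, 6).
Step 2: Elements: [2, 3, 4, 5].
Therefore res = [2, 3, 4, 5].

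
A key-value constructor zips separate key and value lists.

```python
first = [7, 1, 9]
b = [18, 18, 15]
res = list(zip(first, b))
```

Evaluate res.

Step 1: zip pairs elements at same index:
  Index 0: (7, 18)
  Index 1: (1, 18)
  Index 2: (9, 15)
Therefore res = [(7, 18), (1, 18), (9, 15)].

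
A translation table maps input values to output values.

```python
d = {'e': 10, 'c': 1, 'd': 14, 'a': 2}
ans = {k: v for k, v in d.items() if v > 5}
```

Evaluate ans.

Step 1: Filter items where value > 5:
  'e': 10 > 5: kept
  'c': 1 <= 5: removed
  'd': 14 > 5: kept
  'a': 2 <= 5: removed
Therefore ans = {'e': 10, 'd': 14}.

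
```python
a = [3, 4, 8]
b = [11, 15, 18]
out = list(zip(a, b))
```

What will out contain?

Step 1: zip pairs elements at same index:
  Index 0: (3, 11)
  Index 1: (4, 15)
  Index 2: (8, 18)
Therefore out = [(3, 11), (4, 15), (8, 18)].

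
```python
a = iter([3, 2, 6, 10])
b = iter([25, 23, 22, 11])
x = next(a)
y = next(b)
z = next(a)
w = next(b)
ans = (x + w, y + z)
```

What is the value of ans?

Step 1: a iterates [3, 2, 6, 10], b iterates [25, 23, 22, 11].
Step 2: x = next(a) = 3, y = next(b) = 25.
Step 3: z = next(a) = 2, w = next(b) = 23.
Step 4: ans = (3 + 23, 25 + 2) = (26, 27).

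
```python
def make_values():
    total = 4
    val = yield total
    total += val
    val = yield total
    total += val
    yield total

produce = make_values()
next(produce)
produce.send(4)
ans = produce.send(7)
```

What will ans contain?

Step 1: next() -> yield total=4.
Step 2: send(4) -> val=4, total = 4+4 = 8, yield 8.
Step 3: send(7) -> val=7, total = 8+7 = 15, yield 15.
Therefore ans = 15.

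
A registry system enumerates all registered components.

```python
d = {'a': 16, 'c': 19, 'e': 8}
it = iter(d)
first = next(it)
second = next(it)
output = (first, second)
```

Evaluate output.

Step 1: iter(d) iterates over keys: ['a', 'c', 'e'].
Step 2: first = next(it) = 'a', second = next(it) = 'c'.
Therefore output = ('a', 'c').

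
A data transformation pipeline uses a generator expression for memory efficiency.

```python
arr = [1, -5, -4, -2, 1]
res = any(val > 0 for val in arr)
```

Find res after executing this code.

Step 1: Check val > 0 for each element in [1, -5, -4, -2, 1]:
  1 > 0: True
  -5 > 0: False
  -4 > 0: False
  -2 > 0: False
  1 > 0: True
Step 2: any() returns True.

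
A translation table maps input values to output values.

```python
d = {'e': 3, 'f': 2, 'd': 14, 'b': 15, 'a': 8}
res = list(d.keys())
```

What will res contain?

Step 1: d.keys() returns the dictionary keys in insertion order.
Therefore res = ['e', 'f', 'd', 'b', 'a'].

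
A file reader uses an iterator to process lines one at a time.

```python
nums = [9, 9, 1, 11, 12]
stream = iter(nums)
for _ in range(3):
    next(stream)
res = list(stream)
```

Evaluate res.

Step 1: Create iterator over [9, 9, 1, 11, 12].
Step 2: Advance 3 positions (consuming [9, 9, 1]).
Step 3: list() collects remaining elements: [11, 12].
Therefore res = [11, 12].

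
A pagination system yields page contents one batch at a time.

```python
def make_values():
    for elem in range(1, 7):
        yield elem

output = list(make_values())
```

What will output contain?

Step 1: The generator yields each value from range(1, 7).
Step 2: list() consumes all yields: [1, 2, 3, 4, 5, 6].
Therefore output = [1, 2, 3, 4, 5, 6].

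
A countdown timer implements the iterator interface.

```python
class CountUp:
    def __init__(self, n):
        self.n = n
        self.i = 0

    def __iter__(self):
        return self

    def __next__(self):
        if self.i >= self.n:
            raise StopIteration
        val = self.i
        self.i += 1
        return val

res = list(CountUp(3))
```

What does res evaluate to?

Step 1: CountUp(3) creates an iterator counting 0 to 2.
Step 2: list() consumes all values: [0, 1, 2].
Therefore res = [0, 1, 2].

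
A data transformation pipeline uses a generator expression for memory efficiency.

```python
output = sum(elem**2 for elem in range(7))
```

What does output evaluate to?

Step 1: Compute elem**2 for each elem in range(7):
  elem=0: 0**2 = 0
  elem=1: 1**2 = 1
  elem=2: 2**2 = 4
  elem=3: 3**2 = 9
  elem=4: 4**2 = 16
  elem=5: 5**2 = 25
  elem=6: 6**2 = 36
Step 2: sum = 0 + 1 + 4 + 9 + 16 + 25 + 36 = 91.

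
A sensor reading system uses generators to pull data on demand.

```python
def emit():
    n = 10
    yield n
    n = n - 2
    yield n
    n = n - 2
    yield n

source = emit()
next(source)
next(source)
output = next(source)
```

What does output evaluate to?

Step 1: Trace through generator execution:
  Yield 1: n starts at 10, yield 10
  Yield 2: n = 10 - 2 = 8, yield 8
  Yield 3: n = 8 - 2 = 6, yield 6
Step 2: First next() gets 10, second next() gets the second value, third next() yields 6.
Therefore output = 6.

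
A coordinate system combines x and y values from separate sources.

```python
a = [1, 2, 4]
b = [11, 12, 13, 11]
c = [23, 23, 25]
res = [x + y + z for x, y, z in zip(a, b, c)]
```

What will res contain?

Step 1: zip three lists (truncates to shortest, len=3):
  1 + 11 + 23 = 35
  2 + 12 + 23 = 37
  4 + 13 + 25 = 42
Therefore res = [35, 37, 42].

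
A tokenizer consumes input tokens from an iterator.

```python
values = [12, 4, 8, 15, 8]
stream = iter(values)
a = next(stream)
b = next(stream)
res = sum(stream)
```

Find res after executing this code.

Step 1: Create iterator over [12, 4, 8, 15, 8].
Step 2: a = next() = 12, b = next() = 4.
Step 3: sum() of remaining [8, 15, 8] = 31.
Therefore res = 31.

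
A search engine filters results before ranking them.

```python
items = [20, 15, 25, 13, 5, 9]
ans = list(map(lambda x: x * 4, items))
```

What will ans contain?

Step 1: Apply lambda x: x * 4 to each element:
  20 -> 80
  15 -> 60
  25 -> 100
  13 -> 52
  5 -> 20
  9 -> 36
Therefore ans = [80, 60, 100, 52, 20, 36].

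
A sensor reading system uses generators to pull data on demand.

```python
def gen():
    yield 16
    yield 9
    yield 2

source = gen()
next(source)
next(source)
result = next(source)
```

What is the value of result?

Step 1: gen() creates a generator.
Step 2: next(source) yields 16 (consumed and discarded).
Step 3: next(source) yields 9 (consumed and discarded).
Step 4: next(source) yields 2, assigned to result.
Therefore result = 2.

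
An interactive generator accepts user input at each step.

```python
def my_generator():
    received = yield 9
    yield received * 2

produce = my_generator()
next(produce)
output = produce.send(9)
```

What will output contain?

Step 1: next(produce) advances to first yield, producing 9.
Step 2: send(9) resumes, received = 9.
Step 3: yield received * 2 = 9 * 2 = 18.
Therefore output = 18.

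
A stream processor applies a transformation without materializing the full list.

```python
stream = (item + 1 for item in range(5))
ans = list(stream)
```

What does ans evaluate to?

Step 1: For each item in range(5), compute item+1:
  item=0: 0+1 = 1
  item=1: 1+1 = 2
  item=2: 2+1 = 3
  item=3: 3+1 = 4
  item=4: 4+1 = 5
Therefore ans = [1, 2, 3, 4, 5].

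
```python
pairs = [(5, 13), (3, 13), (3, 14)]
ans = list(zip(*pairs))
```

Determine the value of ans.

Step 1: zip(*pairs) transposes: unzips [(5, 13), (3, 13), (3, 14)] into separate sequences.
Step 2: First elements: (5, 3, 3), second elements: (13, 13, 14).
Therefore ans = [(5, 3, 3), (13, 13, 14)].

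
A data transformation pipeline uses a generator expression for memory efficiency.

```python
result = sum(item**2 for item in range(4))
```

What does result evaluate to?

Step 1: Compute item**2 for each item in range(4):
  item=0: 0**2 = 0
  item=1: 1**2 = 1
  item=2: 2**2 = 4
  item=3: 3**2 = 9
Step 2: sum = 0 + 1 + 4 + 9 = 14.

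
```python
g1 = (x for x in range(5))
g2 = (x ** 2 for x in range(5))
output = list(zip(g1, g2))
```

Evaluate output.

Step 1: g1 produces [0, 1, 2, 3, 4].
Step 2: g2 produces [0, 1, 4, 9, 16].
Step 3: zip pairs them: [(0, 0), (1, 1), (2, 4), (3, 9), (4, 16)].
Therefore output = [(0, 0), (1, 1), (2, 4), (3, 9), (4, 16)].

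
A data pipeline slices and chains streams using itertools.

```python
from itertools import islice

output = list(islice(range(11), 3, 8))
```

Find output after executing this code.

Step 1: islice(range(11), 3, 8) takes elements at indices [3, 8).
Step 2: Elements: [3, 4, 5, 6, 7].
Therefore output = [3, 4, 5, 6, 7].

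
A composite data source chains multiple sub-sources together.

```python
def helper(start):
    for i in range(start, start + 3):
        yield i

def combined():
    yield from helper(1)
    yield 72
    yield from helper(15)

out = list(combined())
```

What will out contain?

Step 1: combined() delegates to helper(1):
  yield 1
  yield 2
  yield 3
Step 2: yield 72
Step 3: Delegates to helper(15):
  yield 15
  yield 16
  yield 17
Therefore out = [1, 2, 3, 72, 15, 16, 17].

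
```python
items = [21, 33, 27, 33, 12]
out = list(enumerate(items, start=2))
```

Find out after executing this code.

Step 1: enumerate with start=2:
  (2, 21)
  (3, 33)
  (4, 27)
  (5, 33)
  (6, 12)
Therefore out = [(2, 21), (3, 33), (4, 27), (5, 33), (6, 12)].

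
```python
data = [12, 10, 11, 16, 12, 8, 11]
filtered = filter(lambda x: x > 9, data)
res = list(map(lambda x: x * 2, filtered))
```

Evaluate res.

Step 1: Filter data for elements > 9:
  12: kept
  10: kept
  11: kept
  16: kept
  12: kept
  8: removed
  11: kept
Step 2: Map x * 2 on filtered [12, 10, 11, 16, 12, 11]:
  12 -> 24
  10 -> 20
  11 -> 22
  16 -> 32
  12 -> 24
  11 -> 22
Therefore res = [24, 20, 22, 32, 24, 22].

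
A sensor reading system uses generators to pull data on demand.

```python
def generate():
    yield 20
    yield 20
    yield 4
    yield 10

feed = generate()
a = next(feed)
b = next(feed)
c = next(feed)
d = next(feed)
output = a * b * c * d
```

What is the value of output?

Step 1: Create generator and consume all values:
  a = next(feed) = 20
  b = next(feed) = 20
  c = next(feed) = 4
  d = next(feed) = 10
Step 2: output = 20 * 20 * 4 * 10 = 16000.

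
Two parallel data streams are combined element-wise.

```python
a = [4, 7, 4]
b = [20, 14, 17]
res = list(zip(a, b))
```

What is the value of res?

Step 1: zip pairs elements at same index:
  Index 0: (4, 20)
  Index 1: (7, 14)
  Index 2: (4, 17)
Therefore res = [(4, 20), (7, 14), (4, 17)].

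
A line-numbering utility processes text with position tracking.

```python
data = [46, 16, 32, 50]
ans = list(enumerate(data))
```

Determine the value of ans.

Step 1: enumerate pairs each element with its index:
  (0, 46)
  (1, 16)
  (2, 32)
  (3, 50)
Therefore ans = [(0, 46), (1, 16), (2, 32), (3, 50)].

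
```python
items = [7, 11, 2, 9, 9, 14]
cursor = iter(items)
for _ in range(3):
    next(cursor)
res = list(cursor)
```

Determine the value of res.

Step 1: Create iterator over [7, 11, 2, 9, 9, 14].
Step 2: Advance 3 positions (consuming [7, 11, 2]).
Step 3: list() collects remaining elements: [9, 9, 14].
Therefore res = [9, 9, 14].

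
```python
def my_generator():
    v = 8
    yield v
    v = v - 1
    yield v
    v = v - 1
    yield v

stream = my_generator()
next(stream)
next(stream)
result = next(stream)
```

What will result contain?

Step 1: Trace through generator execution:
  Yield 1: v starts at 8, yield 8
  Yield 2: v = 8 - 1 = 7, yield 7
  Yield 3: v = 7 - 1 = 6, yield 6
Step 2: First next() gets 8, second next() gets the second value, third next() yields 6.
Therefore result = 6.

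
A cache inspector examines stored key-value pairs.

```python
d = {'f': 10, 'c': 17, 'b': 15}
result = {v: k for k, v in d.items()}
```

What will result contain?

Step 1: Invert dict (swap keys and values):
  'f': 10 -> 10: 'f'
  'c': 17 -> 17: 'c'
  'b': 15 -> 15: 'b'
Therefore result = {10: 'f', 17: 'c', 15: 'b'}.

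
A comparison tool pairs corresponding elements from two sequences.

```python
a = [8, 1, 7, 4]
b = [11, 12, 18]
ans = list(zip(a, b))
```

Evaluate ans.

Step 1: zip stops at shortest (len(a)=4, len(b)=3):
  Index 0: (8, 11)
  Index 1: (1, 12)
  Index 2: (7, 18)
Step 2: Last element of a (4) has no pair, dropped.
Therefore ans = [(8, 11), (1, 12), (7, 18)].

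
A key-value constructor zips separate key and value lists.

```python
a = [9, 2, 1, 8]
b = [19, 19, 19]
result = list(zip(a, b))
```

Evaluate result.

Step 1: zip stops at shortest (len(a)=4, len(b)=3):
  Index 0: (9, 19)
  Index 1: (2, 19)
  Index 2: (1, 19)
Step 2: Last element of a (8) has no pair, dropped.
Therefore result = [(9, 19), (2, 19), (1, 19)].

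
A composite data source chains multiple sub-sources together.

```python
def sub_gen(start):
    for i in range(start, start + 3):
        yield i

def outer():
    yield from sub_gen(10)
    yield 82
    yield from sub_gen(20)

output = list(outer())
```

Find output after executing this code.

Step 1: outer() delegates to sub_gen(10):
  yield 10
  yield 11
  yield 12
Step 2: yield 82
Step 3: Delegates to sub_gen(20):
  yield 20
  yield 21
  yield 22
Therefore output = [10, 11, 12, 82, 20, 21, 22].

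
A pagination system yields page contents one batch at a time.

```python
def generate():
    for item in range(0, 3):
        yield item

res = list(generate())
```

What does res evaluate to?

Step 1: The generator yields each value from range(0, 3).
Step 2: list() consumes all yields: [0, 1, 2].
Therefore res = [0, 1, 2].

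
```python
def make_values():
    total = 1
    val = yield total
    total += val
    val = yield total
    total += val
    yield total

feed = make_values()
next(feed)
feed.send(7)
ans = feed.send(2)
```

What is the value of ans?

Step 1: next() -> yield total=1.
Step 2: send(7) -> val=7, total = 1+7 = 8, yield 8.
Step 3: send(2) -> val=2, total = 8+2 = 10, yield 10.
Therefore ans = 10.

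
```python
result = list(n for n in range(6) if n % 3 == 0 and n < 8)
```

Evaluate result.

Step 1: Filter range(6) where n % 3 == 0 and n < 8:
  n=0: both conditions met, included
  n=1: excluded (1 % 3 != 0)
  n=2: excluded (2 % 3 != 0)
  n=3: both conditions met, included
  n=4: excluded (4 % 3 != 0)
  n=5: excluded (5 % 3 != 0)
Therefore result = [0, 3].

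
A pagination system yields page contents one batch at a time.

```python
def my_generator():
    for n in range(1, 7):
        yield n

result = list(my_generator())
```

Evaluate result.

Step 1: The generator yields each value from range(1, 7).
Step 2: list() consumes all yields: [1, 2, 3, 4, 5, 6].
Therefore result = [1, 2, 3, 4, 5, 6].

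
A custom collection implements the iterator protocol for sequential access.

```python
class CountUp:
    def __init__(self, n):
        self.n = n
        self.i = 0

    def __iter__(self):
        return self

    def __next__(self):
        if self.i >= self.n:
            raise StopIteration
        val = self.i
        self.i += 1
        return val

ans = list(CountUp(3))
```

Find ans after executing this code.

Step 1: CountUp(3) creates an iterator counting 0 to 2.
Step 2: list() consumes all values: [0, 1, 2].
Therefore ans = [0, 1, 2].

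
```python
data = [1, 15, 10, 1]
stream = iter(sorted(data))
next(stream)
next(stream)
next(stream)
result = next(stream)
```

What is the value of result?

Step 1: sorted([1, 15, 10, 1]) = [1, 1, 10, 15].
Step 2: Create iterator and skip 3 elements.
Step 3: next() returns 15.
Therefore result = 15.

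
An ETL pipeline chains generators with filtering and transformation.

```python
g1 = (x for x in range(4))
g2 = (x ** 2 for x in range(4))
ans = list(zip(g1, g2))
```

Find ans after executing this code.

Step 1: g1 produces [0, 1, 2, 3].
Step 2: g2 produces [0, 1, 4, 9].
Step 3: zip pairs them: [(0, 0), (1, 1), (2, 4), (3, 9)].
Therefore ans = [(0, 0), (1, 1), (2, 4), (3, 9)].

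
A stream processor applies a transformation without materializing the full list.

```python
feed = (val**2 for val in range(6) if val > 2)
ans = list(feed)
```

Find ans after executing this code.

Step 1: For range(6), keep val > 2, then square:
  val=0: 0 <= 2, excluded
  val=1: 1 <= 2, excluded
  val=2: 2 <= 2, excluded
  val=3: 3 > 2, yield 3**2 = 9
  val=4: 4 > 2, yield 4**2 = 16
  val=5: 5 > 2, yield 5**2 = 25
Therefore ans = [9, 16, 25].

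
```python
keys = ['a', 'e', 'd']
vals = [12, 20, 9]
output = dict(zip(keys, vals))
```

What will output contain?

Step 1: zip pairs keys with values:
  'a' -> 12
  'e' -> 20
  'd' -> 9
Therefore output = {'a': 12, 'e': 20, 'd': 9}.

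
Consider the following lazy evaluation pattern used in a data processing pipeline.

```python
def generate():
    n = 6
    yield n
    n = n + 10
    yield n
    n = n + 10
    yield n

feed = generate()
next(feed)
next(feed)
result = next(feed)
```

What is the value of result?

Step 1: Trace through generator execution:
  Yield 1: n starts at 6, yield 6
  Yield 2: n = 6 + 10 = 16, yield 16
  Yield 3: n = 16 + 10 = 26, yield 26
Step 2: First next() gets 6, second next() gets the second value, third next() yields 26.
Therefore result = 26.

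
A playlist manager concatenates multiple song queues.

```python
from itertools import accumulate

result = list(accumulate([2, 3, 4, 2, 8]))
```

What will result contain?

Step 1: accumulate computes running sums:
  + 2 = 2
  + 3 = 5
  + 4 = 9
  + 2 = 11
  + 8 = 19
Therefore result = [2, 5, 9, 11, 19].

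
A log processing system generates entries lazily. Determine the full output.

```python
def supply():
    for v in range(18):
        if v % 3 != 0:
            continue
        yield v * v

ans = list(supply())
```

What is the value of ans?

Step 1: Only yield v**2 when v is divisible by 3:
  v=0: 0 % 3 == 0, yield 0**2 = 0
  v=3: 3 % 3 == 0, yield 3**2 = 9
  v=6: 6 % 3 == 0, yield 6**2 = 36
  v=9: 9 % 3 == 0, yield 9**2 = 81
  v=12: 12 % 3 == 0, yield 12**2 = 144
  v=15: 15 % 3 == 0, yield 15**2 = 225
Therefore ans = [0, 9, 36, 81, 144, 225].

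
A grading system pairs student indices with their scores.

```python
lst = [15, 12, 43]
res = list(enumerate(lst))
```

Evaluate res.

Step 1: enumerate pairs each element with its index:
  (0, 15)
  (1, 12)
  (2, 43)
Therefore res = [(0, 15), (1, 12), (2, 43)].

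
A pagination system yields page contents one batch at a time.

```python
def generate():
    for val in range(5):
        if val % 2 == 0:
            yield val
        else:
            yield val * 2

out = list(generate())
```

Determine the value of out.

Step 1: For each val in range(5), yield val if even, else val*2:
  val=0 (even): yield 0
  val=1 (odd): yield 1*2 = 2
  val=2 (even): yield 2
  val=3 (odd): yield 3*2 = 6
  val=4 (even): yield 4
Therefore out = [0, 2, 2, 6, 4].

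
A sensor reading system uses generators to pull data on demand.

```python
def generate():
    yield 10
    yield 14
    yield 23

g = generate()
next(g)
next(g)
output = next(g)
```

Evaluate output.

Step 1: generate() creates a generator.
Step 2: next(g) yields 10 (consumed and discarded).
Step 3: next(g) yields 14 (consumed and discarded).
Step 4: next(g) yields 23, assigned to output.
Therefore output = 23.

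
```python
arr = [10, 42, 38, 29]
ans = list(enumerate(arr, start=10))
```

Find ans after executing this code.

Step 1: enumerate with start=10:
  (10, 10)
  (11, 42)
  (12, 38)
  (13, 29)
Therefore ans = [(10, 10), (11, 42), (12, 38), (13, 29)].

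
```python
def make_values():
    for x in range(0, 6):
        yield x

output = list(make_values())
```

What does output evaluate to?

Step 1: The generator yields each value from range(0, 6).
Step 2: list() consumes all yields: [0, 1, 2, 3, 4, 5].
Therefore output = [0, 1, 2, 3, 4, 5].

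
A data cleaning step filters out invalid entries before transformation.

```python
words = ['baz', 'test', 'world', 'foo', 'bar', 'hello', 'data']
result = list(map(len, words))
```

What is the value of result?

Step 1: Map len() to each word:
  'baz' -> 3
  'test' -> 4
  'world' -> 5
  'foo' -> 3
  'bar' -> 3
  'hello' -> 5
  'data' -> 4
Therefore result = [3, 4, 5, 3, 3, 5, 4].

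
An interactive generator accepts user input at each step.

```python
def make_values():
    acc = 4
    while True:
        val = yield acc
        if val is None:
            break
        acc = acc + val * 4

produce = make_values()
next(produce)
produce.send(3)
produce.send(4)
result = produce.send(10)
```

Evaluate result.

Step 1: next() -> yield acc=4.
Step 2: send(3) -> val=3, acc = 4 + 3*4 = 16, yield 16.
Step 3: send(4) -> val=4, acc = 16 + 4*4 = 32, yield 32.
Step 4: send(10) -> val=10, acc = 32 + 10*4 = 72, yield 72.
Therefore result = 72.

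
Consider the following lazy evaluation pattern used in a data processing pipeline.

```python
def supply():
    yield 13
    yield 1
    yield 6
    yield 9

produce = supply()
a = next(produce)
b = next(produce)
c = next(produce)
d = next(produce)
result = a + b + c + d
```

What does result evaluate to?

Step 1: Create generator and consume all values:
  a = next(produce) = 13
  b = next(produce) = 1
  c = next(produce) = 6
  d = next(produce) = 9
Step 2: result = 13 + 1 + 6 + 9 = 29.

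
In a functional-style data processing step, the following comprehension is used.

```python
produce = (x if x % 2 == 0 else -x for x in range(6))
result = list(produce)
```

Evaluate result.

Step 1: For each x in range(6), yield x if even, else -x:
  x=0: even, yield 0
  x=1: odd, yield -1
  x=2: even, yield 2
  x=3: odd, yield -3
  x=4: even, yield 4
  x=5: odd, yield -5
Therefore result = [0, -1, 2, -3, 4, -5].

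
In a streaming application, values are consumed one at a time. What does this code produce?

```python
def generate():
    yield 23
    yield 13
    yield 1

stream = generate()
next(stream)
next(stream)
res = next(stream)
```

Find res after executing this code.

Step 1: generate() creates a generator.
Step 2: next(stream) yields 23 (consumed and discarded).
Step 3: next(stream) yields 13 (consumed and discarded).
Step 4: next(stream) yields 1, assigned to res.
Therefore res = 1.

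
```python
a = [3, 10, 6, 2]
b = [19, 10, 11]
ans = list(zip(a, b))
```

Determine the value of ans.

Step 1: zip stops at shortest (len(a)=4, len(b)=3):
  Index 0: (3, 19)
  Index 1: (10, 10)
  Index 2: (6, 11)
Step 2: Last element of a (2) has no pair, dropped.
Therefore ans = [(3, 19), (10, 10), (6, 11)].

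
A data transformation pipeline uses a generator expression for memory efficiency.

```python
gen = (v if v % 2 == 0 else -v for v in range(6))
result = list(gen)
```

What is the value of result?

Step 1: For each v in range(6), yield v if even, else -v:
  v=0: even, yield 0
  v=1: odd, yield -1
  v=2: even, yield 2
  v=3: odd, yield -3
  v=4: even, yield 4
  v=5: odd, yield -5
Therefore result = [0, -1, 2, -3, 4, -5].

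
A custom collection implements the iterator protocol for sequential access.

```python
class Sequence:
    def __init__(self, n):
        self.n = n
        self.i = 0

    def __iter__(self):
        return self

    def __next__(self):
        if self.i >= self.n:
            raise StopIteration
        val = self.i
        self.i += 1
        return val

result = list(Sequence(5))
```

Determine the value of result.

Step 1: Sequence(5) creates an iterator counting 0 to 4.
Step 2: list() consumes all values: [0, 1, 2, 3, 4].
Therefore result = [0, 1, 2, 3, 4].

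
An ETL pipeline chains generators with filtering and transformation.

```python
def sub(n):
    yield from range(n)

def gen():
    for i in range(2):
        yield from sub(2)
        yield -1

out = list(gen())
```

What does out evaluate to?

Step 1: For each i in range(2):
  i=0: yield from sub(2) -> [0, 1], then yield -1
  i=1: yield from sub(2) -> [0, 1], then yield -1
Therefore out = [0, 1, -1, 0, 1, -1].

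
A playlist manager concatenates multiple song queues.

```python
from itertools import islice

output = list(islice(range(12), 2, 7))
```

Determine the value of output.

Step 1: islice(range(12), 2, 7) takes elements at indices [2, 7).
Step 2: Elements: [2, 3, 4, 5, 6].
Therefore output = [2, 3, 4, 5, 6].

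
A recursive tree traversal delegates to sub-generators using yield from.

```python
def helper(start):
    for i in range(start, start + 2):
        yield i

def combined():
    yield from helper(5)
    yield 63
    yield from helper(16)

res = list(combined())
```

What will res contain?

Step 1: combined() delegates to helper(5):
  yield 5
  yield 6
Step 2: yield 63
Step 3: Delegates to helper(16):
  yield 16
  yield 17
Therefore res = [5, 6, 63, 16, 17].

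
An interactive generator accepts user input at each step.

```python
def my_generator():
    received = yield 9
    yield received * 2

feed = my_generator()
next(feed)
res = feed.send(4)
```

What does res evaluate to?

Step 1: next(feed) advances to first yield, producing 9.
Step 2: send(4) resumes, received = 4.
Step 3: yield received * 2 = 4 * 2 = 8.
Therefore res = 8.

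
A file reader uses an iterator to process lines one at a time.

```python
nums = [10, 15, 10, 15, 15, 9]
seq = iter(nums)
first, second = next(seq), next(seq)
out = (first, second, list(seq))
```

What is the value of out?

Step 1: Create iterator over [10, 15, 10, 15, 15, 9].
Step 2: first = 10, second = 15.
Step 3: Remaining elements: [10, 15, 15, 9].
Therefore out = (10, 15, [10, 15, 15, 9]).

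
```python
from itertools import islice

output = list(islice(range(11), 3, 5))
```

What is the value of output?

Step 1: islice(range(11), 3, 5) takes elements at indices [3, 5).
Step 2: Elements: [3, 4].
Therefore output = [3, 4].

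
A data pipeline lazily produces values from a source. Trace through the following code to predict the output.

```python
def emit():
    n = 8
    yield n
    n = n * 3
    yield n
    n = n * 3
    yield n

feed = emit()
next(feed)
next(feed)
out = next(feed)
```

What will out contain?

Step 1: Trace through generator execution:
  Yield 1: n starts at 8, yield 8
  Yield 2: n = 8 * 3 = 24, yield 24
  Yield 3: n = 24 * 3 = 72, yield 72
Step 2: First next() gets 8, second next() gets the second value, third next() yields 72.
Therefore out = 72.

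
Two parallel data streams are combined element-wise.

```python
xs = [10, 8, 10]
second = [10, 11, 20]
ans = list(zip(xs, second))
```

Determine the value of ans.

Step 1: zip pairs elements at same index:
  Index 0: (10, 10)
  Index 1: (8, 11)
  Index 2: (10, 20)
Therefore ans = [(10, 10), (8, 11), (10, 20)].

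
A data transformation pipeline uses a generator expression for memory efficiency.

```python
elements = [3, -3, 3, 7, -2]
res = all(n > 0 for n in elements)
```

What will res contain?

Step 1: Check n > 0 for each element in [3, -3, 3, 7, -2]:
  3 > 0: True
  -3 > 0: False
  3 > 0: True
  7 > 0: True
  -2 > 0: False
Step 2: all() returns False.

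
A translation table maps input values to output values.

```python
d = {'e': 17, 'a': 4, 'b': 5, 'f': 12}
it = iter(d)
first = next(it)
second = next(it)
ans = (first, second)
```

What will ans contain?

Step 1: iter(d) iterates over keys: ['e', 'a', 'b', 'f'].
Step 2: first = next(it) = 'e', second = next(it) = 'a'.
Therefore ans = ('e', 'a').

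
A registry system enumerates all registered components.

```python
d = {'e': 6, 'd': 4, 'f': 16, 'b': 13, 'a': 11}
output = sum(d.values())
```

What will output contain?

Step 1: d.values() = [6, 4, 16, 13, 11].
Step 2: sum = 50.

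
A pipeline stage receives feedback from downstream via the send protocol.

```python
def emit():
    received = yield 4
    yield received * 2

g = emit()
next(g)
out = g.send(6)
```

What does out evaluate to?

Step 1: next(g) advances to first yield, producing 4.
Step 2: send(6) resumes, received = 6.
Step 3: yield received * 2 = 6 * 2 = 12.
Therefore out = 12.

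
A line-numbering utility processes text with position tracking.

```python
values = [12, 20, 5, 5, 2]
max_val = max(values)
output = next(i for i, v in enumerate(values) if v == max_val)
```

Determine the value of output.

Step 1: max([12, 20, 5, 5, 2]) = 20.
Step 2: Find first index where value == 20:
  Index 0: 12 != 20
  Index 1: 20 == 20, found!
Therefore output = 1.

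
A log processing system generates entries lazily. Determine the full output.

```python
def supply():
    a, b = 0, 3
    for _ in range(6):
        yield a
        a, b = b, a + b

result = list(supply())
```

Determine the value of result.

Step 1: Fibonacci-like sequence starting with a=0, b=3:
  Iteration 1: yield a=0, then a,b = 3,3
  Iteration 2: yield a=3, then a,b = 3,6
  Iteration 3: yield a=3, then a,b = 6,9
  Iteration 4: yield a=6, then a,b = 9,15
  Iteration 5: yield a=9, then a,b = 15,24
  Iteration 6: yield a=15, then a,b = 24,39
Therefore result = [0, 3, 3, 6, 9, 15].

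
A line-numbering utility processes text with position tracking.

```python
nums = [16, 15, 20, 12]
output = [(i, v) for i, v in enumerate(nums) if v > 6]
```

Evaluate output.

Step 1: Filter enumerate([16, 15, 20, 12]) keeping v > 6:
  (0, 16): 16 > 6, included
  (1, 15): 15 > 6, included
  (2, 20): 20 > 6, included
  (3, 12): 12 > 6, included
Therefore output = [(0, 16), (1, 15), (2, 20), (3, 12)].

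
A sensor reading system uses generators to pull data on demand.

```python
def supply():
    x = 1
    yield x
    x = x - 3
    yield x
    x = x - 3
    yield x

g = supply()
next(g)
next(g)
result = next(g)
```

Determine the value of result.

Step 1: Trace through generator execution:
  Yield 1: x starts at 1, yield 1
  Yield 2: x = 1 - 3 = -2, yield -2
  Yield 3: x = -2 - 3 = -5, yield -5
Step 2: First next() gets 1, second next() gets the second value, third next() yields -5.
Therefore result = -5.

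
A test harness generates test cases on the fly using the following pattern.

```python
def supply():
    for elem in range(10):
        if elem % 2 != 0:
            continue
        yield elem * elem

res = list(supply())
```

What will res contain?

Step 1: Only yield elem**2 when elem is divisible by 2:
  elem=0: 0 % 2 == 0, yield 0**2 = 0
  elem=2: 2 % 2 == 0, yield 2**2 = 4
  elem=4: 4 % 2 == 0, yield 4**2 = 16
  elem=6: 6 % 2 == 0, yield 6**2 = 36
  elem=8: 8 % 2 == 0, yield 8**2 = 64
Therefore res = [0, 4, 16, 36, 64].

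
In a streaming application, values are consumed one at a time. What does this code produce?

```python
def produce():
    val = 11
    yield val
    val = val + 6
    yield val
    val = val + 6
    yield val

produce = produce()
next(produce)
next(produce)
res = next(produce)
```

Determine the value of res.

Step 1: Trace through generator execution:
  Yield 1: val starts at 11, yield 11
  Yield 2: val = 11 + 6 = 17, yield 17
  Yield 3: val = 17 + 6 = 23, yield 23
Step 2: First next() gets 11, second next() gets the second value, third next() yields 23.
Therefore res = 23.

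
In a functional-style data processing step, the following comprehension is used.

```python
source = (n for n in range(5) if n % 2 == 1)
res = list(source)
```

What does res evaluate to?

Step 1: Filter range(5) keeping only odd values:
  n=0: even, excluded
  n=1: odd, included
  n=2: even, excluded
  n=3: odd, included
  n=4: even, excluded
Therefore res = [1, 3].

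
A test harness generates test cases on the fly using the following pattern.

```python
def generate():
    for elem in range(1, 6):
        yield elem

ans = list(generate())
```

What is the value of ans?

Step 1: The generator yields each value from range(1, 6).
Step 2: list() consumes all yields: [1, 2, 3, 4, 5].
Therefore ans = [1, 2, 3, 4, 5].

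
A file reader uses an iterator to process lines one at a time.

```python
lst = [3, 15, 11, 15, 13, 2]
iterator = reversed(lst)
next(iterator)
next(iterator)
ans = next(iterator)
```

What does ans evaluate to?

Step 1: reversed([3, 15, 11, 15, 13, 2]) gives iterator: [2, 13, 15, 11, 15, 3].
Step 2: First next() = 2, second next() = 13.
Step 3: Third next() = 15.
Therefore ans = 15.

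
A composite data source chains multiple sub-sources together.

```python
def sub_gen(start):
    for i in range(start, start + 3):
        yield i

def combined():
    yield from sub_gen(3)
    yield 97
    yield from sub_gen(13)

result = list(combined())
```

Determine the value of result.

Step 1: combined() delegates to sub_gen(3):
  yield 3
  yield 4
  yield 5
Step 2: yield 97
Step 3: Delegates to sub_gen(13):
  yield 13
  yield 14
  yield 15
Therefore result = [3, 4, 5, 97, 13, 14, 15].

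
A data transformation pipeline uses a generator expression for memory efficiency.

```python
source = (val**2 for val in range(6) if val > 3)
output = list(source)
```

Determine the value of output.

Step 1: For range(6), keep val > 3, then square:
  val=0: 0 <= 3, excluded
  val=1: 1 <= 3, excluded
  val=2: 2 <= 3, excluded
  val=3: 3 <= 3, excluded
  val=4: 4 > 3, yield 4**2 = 16
  val=5: 5 > 3, yield 5**2 = 25
Therefore output = [16, 25].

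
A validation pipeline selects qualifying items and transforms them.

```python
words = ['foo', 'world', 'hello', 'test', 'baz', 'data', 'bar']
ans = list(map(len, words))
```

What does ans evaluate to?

Step 1: Map len() to each word:
  'foo' -> 3
  'world' -> 5
  'hello' -> 5
  'test' -> 4
  'baz' -> 3
  'data' -> 4
  'bar' -> 3
Therefore ans = [3, 5, 5, 4, 3, 4, 3].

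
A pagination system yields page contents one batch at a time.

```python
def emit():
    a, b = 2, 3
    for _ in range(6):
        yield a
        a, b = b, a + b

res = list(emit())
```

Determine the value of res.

Step 1: Fibonacci-like sequence starting with a=2, b=3:
  Iteration 1: yield a=2, then a,b = 3,5
  Iteration 2: yield a=3, then a,b = 5,8
  Iteration 3: yield a=5, then a,b = 8,13
  Iteration 4: yield a=8, then a,b = 13,21
  Iteration 5: yield a=13, then a,b = 21,34
  Iteration 6: yield a=21, then a,b = 34,55
Therefore res = [2, 3, 5, 8, 13, 21].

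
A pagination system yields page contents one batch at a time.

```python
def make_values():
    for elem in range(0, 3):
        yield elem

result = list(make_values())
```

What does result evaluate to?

Step 1: The generator yields each value from range(0, 3).
Step 2: list() consumes all yields: [0, 1, 2].
Therefore result = [0, 1, 2].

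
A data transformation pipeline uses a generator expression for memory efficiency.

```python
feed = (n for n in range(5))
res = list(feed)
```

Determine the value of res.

Step 1: Generator expression iterates range(5): [0, 1, 2, 3, 4].
Step 2: list() collects all values.
Therefore res = [0, 1, 2, 3, 4].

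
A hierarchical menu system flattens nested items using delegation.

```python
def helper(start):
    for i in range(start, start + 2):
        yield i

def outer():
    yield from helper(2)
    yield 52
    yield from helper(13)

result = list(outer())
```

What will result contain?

Step 1: outer() delegates to helper(2):
  yield 2
  yield 3
Step 2: yield 52
Step 3: Delegates to helper(13):
  yield 13
  yield 14
Therefore result = [2, 3, 52, 13, 14].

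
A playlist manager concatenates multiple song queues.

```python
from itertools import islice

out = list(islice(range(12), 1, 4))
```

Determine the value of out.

Step 1: islice(range(12), 1, 4) takes elements at indices [1, 4).
Step 2: Elements: [1, 2, 3].
Therefore out = [1, 2, 3].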